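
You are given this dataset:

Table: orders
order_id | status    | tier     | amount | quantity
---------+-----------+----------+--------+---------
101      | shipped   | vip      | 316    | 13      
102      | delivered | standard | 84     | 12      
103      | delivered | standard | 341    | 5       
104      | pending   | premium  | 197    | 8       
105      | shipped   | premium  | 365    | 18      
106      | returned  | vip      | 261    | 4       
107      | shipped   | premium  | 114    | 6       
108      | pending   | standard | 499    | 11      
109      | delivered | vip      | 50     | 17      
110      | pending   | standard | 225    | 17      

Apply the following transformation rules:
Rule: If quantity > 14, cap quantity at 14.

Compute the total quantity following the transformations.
101

Step 1: 3 records have quantity > 14
Step 2: These records originally summed to 52
Step 3: After capping: 3 × 14 = 42
Step 4: Unaffected records sum: 59
Step 5: Final sum = 42 + 59 = 101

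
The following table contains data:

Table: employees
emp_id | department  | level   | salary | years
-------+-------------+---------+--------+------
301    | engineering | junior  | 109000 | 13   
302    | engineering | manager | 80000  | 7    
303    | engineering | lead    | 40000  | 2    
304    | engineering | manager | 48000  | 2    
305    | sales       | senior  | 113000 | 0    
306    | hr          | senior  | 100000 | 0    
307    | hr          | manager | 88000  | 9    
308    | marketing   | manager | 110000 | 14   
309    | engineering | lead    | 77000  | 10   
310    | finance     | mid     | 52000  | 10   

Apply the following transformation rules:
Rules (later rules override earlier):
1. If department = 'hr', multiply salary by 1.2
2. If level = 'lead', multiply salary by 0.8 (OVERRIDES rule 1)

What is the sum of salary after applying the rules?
831200.0

Step 1: Rule 2 takes priority for records with level = 'lead'
  - 2 records: 117000 × 0.8 = 93600.0
Step 2: Rule 1 applies to remaining records with department = 'hr'
  - 2 records: 188000 × 1.2 = 225600.0
Step 3: Other records unchanged: 512000
Step 4: Final sum = 93600.0 + 225600.0 + 512000 = 831200.0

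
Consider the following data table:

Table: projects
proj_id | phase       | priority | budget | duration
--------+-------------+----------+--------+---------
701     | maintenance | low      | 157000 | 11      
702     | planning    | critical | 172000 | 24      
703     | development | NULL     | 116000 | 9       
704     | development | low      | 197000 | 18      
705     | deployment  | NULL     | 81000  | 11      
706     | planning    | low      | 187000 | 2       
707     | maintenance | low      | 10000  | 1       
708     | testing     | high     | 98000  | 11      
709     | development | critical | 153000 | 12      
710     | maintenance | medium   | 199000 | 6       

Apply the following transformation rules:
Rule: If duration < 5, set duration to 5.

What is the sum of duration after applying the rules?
112

Step 1: 2 records have duration < 5
Step 2: These records originally summed to 3
Step 3: After setting to minimum: 2 × 5 = 10
Step 4: Unaffected records sum: 102
Step 5: Final sum = 10 + 102 = 112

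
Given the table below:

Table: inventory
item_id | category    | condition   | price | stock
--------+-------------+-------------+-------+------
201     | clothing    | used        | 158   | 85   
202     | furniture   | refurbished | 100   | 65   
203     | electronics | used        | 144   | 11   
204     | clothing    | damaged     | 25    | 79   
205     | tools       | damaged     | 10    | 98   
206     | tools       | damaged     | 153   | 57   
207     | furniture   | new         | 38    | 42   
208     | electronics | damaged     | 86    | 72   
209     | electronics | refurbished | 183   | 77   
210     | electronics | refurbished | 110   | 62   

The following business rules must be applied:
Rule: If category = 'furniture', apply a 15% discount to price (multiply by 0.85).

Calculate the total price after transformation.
986.3

Step 1: Records with category = 'furniture' have total price = 138
Step 2: Apply multiplier: 138 × 0.85 = 117.3
Step 3: Other records total: 869
Step 4: Final sum = 117.3 + 869 = 986.3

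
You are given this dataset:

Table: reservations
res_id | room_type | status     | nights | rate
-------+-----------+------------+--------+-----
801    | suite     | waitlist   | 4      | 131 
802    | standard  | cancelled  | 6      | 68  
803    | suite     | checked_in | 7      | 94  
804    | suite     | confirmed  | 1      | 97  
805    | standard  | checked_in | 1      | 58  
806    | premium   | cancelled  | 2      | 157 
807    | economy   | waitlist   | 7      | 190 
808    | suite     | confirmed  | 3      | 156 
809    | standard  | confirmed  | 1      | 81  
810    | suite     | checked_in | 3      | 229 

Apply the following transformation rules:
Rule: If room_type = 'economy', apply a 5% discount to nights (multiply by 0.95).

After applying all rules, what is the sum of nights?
34.65

Step 1: Records with room_type = 'economy' have total nights = 7
Step 2: Apply multiplier: 7 × 0.95 = 6.65
Step 3: Other records total: 28
Step 4: Final sum = 6.65 + 28 = 34.65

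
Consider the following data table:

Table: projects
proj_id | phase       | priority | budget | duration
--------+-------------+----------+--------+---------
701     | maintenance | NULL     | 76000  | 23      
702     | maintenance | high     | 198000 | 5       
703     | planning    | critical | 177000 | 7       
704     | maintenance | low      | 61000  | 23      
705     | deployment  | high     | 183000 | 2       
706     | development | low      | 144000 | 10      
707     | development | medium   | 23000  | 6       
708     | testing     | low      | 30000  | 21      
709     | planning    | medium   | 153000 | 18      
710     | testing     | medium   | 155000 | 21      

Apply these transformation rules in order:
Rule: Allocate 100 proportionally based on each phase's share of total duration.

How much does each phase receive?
deployment: 1.47, development: 11.76, maintenance: 37.5, planning: 18.38, testing: 30.88

Step 1: Calculate total duration = 136
Step 2: Calculate each phase's proportion:
  deployment: 2/136 = 1.47% → 1.47
  development: 16/136 = 11.76% → 11.76
  maintenance: 51/136 = 37.50% → 37.5
  planning: 25/136 = 18.38% → 18.38
  testing: 42/136 = 30.88% → 30.88
Step 3: Verify: sum of allocations ≈ 100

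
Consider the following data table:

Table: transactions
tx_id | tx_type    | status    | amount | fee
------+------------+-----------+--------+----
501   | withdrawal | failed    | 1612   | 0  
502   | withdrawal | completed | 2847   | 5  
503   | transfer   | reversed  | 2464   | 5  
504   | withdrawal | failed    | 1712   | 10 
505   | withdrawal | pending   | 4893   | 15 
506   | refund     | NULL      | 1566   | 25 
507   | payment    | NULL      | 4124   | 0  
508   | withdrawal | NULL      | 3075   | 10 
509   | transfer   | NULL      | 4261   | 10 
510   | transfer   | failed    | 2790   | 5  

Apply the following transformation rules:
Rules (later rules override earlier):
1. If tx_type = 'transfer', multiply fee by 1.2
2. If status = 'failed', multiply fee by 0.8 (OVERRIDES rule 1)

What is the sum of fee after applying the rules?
85.0

Step 1: Rule 2 takes priority for records with status = 'failed'
  - 3 records: 15 × 0.8 = 12.0
Step 2: Rule 1 applies to remaining records with tx_type = 'transfer'
  - 2 records: 15 × 1.2 = 18.0
Step 3: Other records unchanged: 55
Step 4: Final sum = 12.0 + 18.0 + 55 = 85.0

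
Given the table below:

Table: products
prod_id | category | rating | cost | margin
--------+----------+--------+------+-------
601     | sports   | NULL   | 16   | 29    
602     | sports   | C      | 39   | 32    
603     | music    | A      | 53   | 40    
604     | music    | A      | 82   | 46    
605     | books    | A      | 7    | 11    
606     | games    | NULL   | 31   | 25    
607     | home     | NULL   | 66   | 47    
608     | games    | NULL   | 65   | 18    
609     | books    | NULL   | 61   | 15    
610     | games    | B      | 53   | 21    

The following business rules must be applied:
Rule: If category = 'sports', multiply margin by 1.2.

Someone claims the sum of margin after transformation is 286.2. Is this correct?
No, the correct result is 296.2.

Step 1: Calculate the correct sum after transformation
Step 2: Apply multiplier 1.2 to records where category = 'sports'
Step 3: Correct result = 296.2
Step 4: Claimed result = 286.2
Step 5: 296.2 ≠ 286.2
Conclusion: The claimed result is incorrect. The correct answer is 296.2.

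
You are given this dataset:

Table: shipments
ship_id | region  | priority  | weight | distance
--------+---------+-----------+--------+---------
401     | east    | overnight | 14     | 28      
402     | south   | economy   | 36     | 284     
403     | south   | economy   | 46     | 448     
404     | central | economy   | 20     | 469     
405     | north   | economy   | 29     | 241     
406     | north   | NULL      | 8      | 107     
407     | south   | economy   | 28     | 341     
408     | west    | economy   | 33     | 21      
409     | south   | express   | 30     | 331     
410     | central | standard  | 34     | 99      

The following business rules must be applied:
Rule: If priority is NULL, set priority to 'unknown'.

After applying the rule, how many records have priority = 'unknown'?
1

Step 1: Count records where priority IS NULL
Step 2: Found 1 records with NULL priority
Step 3: These records will have priority set to 'unknown'
Step 4: Records already having priority = 'unknown': 0
Step 5: Answer: 1 + 0 = 1 records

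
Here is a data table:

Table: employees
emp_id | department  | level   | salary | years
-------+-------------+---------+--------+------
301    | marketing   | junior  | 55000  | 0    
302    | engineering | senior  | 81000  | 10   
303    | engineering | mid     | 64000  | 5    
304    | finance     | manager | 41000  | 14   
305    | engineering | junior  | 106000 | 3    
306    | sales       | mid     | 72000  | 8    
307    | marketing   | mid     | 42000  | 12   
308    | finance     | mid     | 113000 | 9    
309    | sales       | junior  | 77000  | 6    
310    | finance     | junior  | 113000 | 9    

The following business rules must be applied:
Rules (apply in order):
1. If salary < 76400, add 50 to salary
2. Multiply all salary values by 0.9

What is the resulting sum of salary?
687825.0

Step 1: Apply Rule 1 - Add 50 to records with salary < 76400
  - 5 records affected: 274000 + (5 × 50) = 274250
  - Unaffected records: 490000
  - Sum after Rule 1: 764250
Step 2: Apply Rule 2 - Multiply all by 0.9
  - 764250 × 0.9 = 687825.0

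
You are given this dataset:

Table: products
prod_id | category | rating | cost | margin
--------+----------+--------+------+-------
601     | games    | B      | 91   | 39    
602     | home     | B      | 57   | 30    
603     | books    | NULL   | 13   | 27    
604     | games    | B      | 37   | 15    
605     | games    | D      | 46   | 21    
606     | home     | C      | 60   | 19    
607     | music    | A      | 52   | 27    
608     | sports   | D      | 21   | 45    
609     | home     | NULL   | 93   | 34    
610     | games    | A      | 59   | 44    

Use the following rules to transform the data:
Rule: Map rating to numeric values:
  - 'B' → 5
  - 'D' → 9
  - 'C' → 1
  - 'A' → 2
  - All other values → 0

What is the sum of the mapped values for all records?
38

Step 1: Apply mapping to each record
Step 2: Count by status:
  'B': 3 records × 5 = 15
  'D': 2 records × 9 = 18
  'C': 1 records × 1 = 1
  'A': 2 records × 2 = 4
Step 3: Sum all mapped values = 38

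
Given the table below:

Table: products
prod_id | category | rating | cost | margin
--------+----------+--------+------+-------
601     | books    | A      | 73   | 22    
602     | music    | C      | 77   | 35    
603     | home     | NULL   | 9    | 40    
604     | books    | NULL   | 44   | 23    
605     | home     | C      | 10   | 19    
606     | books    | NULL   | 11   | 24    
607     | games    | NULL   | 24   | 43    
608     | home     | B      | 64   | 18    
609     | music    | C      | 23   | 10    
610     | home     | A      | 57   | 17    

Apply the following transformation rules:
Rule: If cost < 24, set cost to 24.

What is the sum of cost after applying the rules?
435

Step 1: 4 records have cost < 24
Step 2: These records originally summed to 53
Step 3: After setting to minimum: 4 × 24 = 96
Step 4: Unaffected records sum: 339
Step 5: Final sum = 96 + 339 = 435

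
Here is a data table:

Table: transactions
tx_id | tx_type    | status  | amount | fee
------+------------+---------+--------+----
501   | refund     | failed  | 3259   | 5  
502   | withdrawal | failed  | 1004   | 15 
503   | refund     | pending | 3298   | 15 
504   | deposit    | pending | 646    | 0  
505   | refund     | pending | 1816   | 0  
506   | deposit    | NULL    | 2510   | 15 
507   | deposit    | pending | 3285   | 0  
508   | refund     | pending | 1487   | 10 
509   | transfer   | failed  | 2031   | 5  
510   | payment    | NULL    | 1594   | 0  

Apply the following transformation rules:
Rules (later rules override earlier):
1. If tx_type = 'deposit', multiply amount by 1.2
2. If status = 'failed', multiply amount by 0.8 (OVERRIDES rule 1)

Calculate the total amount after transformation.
20959.4

Step 1: Rule 2 takes priority for records with status = 'failed'
  - 3 records: 6294 × 0.8 = 5035.2
Step 2: Rule 1 applies to remaining records with tx_type = 'deposit'
  - 3 records: 6441 × 1.2 = 7729.2
Step 3: Other records unchanged: 8195
Step 4: Final sum = 5035.2 + 7729.2 + 8195 = 20959.4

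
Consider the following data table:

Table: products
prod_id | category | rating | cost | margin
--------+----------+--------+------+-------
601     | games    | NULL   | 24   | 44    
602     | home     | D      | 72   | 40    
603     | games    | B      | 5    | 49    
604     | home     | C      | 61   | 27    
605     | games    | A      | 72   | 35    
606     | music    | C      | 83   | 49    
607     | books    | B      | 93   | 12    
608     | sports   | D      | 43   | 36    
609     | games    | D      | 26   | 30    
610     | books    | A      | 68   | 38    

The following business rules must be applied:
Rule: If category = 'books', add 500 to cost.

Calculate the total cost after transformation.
1547

Step 1: Count records where category = 'books': 2
Step 2: Total bonus added: 2 × 500 = 1000
Step 3: Original sum of cost: 547
Step 4: Final sum = 547 + 1000 = 1547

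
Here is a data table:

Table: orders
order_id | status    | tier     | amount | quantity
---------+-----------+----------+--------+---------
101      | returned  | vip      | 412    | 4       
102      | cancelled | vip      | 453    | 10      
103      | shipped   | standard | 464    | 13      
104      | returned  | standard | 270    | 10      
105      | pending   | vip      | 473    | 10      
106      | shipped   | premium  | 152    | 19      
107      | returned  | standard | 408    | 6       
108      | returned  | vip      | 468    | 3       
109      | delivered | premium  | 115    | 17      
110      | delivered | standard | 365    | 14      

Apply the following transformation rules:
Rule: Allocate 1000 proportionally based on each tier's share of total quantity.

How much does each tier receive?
premium: 339.62, standard: 405.66, vip: 254.72

Step 1: Calculate total quantity = 106
Step 2: Calculate each tier's proportion:
  premium: 36/106 = 33.96% → 339.62
  standard: 43/106 = 40.57% → 405.66
  vip: 27/106 = 25.47% → 254.72
Step 3: Verify: sum of allocations ≈ 1000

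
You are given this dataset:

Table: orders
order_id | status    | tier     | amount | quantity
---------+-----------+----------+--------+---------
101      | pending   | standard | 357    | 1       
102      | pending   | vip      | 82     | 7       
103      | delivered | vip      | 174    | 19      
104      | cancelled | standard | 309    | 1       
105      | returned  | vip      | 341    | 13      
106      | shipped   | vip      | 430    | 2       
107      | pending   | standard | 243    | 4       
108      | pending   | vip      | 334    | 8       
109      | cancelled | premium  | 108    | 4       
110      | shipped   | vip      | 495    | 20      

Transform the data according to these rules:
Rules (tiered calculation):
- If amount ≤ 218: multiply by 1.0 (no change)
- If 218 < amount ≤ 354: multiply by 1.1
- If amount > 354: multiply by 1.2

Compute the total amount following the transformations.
3252.1

Step 1: Tier 1 (amount ≤ 218): 3 records, sum = 364 × 1.0 = 364.0
Step 2: Tier 2 (218 < amount ≤ 354): 4 records, sum = 1227 × 1.1 = 1349.7
Step 3: Tier 3 (amount > 354): 3 records, sum = 1282 × 1.2 = 1538.4
Step 4: Final sum = 364.0 + 1349.7 + 1538.4 = 3252.1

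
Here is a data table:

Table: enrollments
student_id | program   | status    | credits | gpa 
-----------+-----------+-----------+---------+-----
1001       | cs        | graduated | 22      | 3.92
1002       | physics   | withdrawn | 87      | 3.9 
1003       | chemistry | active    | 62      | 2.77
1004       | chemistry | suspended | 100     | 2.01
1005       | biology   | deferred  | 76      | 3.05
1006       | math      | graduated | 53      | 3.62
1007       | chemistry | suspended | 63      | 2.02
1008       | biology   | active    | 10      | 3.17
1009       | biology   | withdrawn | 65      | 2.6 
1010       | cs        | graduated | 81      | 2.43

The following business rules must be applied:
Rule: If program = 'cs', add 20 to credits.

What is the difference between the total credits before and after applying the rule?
40

Step 1: Original sum of credits = 619
Step 2: 2 records have program = 'cs'
Step 3: Each affected record changes by 20
Step 4: Total change = 2 × 20 = 40
Step 5: New sum = 619 + 40 = 659
Step 6: Difference = |659 - 619| = 40
        (Sum increased by 40)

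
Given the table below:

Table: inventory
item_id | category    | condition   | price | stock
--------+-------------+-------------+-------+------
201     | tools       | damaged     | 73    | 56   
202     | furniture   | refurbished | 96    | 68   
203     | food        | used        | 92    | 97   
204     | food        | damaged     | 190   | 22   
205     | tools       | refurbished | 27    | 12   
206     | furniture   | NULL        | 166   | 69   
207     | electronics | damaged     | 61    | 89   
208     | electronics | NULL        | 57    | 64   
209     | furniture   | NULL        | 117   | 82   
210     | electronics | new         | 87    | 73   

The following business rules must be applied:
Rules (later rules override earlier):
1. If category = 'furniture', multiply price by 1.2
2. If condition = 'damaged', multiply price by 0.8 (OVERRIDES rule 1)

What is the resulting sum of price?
977.0

Step 1: Rule 2 takes priority for records with condition = 'damaged'
  - 3 records: 324 × 0.8 = 259.2
Step 2: Rule 1 applies to remaining records with category = 'furniture'
  - 3 records: 379 × 1.2 = 454.8
Step 3: Other records unchanged: 263
Step 4: Final sum = 259.2 + 454.8 + 263 = 977.0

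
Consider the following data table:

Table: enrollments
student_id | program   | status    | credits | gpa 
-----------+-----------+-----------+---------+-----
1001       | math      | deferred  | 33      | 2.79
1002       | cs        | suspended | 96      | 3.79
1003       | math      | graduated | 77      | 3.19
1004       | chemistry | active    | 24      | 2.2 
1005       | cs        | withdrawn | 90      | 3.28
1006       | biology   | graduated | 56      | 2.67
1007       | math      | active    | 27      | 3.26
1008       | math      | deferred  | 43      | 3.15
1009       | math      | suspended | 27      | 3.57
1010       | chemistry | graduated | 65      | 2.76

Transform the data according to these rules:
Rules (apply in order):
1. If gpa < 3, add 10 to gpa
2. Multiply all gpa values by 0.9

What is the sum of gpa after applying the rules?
63.59

Step 1: Apply Rule 1 - Add 10 to records with gpa < 3
  - 4 records affected: 10.42 + (4 × 10) = 50.42
  - Unaffected records: 20.24
  - Sum after Rule 1: 70.66
Step 2: Apply Rule 2 - Multiply all by 0.9
  - 70.66 × 0.9 = 63.59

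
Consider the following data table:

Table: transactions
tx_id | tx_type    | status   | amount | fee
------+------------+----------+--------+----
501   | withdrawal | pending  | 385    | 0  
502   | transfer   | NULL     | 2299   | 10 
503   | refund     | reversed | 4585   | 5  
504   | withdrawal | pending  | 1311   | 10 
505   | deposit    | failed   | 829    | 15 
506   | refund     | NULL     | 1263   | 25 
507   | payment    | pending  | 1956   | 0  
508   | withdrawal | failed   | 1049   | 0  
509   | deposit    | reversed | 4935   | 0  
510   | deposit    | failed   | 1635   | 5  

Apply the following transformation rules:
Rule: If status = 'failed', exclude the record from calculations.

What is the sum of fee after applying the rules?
50

Step 1: Identify records where status = 'failed'
Step 2: The excluded records sum to 20
Step 3: Original total fee = 70
Step 4: Remaining total = 70 - 20 = 50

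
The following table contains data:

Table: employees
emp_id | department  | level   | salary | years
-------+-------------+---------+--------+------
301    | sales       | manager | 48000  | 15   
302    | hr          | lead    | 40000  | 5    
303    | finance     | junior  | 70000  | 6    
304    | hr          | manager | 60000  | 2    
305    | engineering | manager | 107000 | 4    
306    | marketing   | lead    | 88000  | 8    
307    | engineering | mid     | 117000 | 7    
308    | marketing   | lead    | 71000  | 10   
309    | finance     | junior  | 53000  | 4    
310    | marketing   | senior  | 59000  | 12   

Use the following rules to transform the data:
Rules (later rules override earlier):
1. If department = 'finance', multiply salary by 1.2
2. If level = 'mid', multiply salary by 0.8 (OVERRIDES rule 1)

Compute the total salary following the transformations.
714200.0

Step 1: Rule 2 takes priority for records with level = 'mid'
  - 1 records: 117000 × 0.8 = 93600.0
Step 2: Rule 1 applies to remaining records with department = 'finance'
  - 2 records: 123000 × 1.2 = 147600.0
Step 3: Other records unchanged: 473000
Step 4: Final sum = 93600.0 + 147600.0 + 473000 = 714200.0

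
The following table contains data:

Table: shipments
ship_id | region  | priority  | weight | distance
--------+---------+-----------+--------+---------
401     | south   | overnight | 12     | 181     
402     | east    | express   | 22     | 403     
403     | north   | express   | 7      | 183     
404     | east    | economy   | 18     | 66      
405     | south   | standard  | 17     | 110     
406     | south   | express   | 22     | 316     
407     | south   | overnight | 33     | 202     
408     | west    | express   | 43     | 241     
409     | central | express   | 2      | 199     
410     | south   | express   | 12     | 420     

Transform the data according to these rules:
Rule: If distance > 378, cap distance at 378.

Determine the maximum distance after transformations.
378

Step 1: Original maximum distance = 420
Step 2: Apply cap at 378
Step 3: 2 records had distance > 378 and were capped
Step 4: Maximum after transformation = 378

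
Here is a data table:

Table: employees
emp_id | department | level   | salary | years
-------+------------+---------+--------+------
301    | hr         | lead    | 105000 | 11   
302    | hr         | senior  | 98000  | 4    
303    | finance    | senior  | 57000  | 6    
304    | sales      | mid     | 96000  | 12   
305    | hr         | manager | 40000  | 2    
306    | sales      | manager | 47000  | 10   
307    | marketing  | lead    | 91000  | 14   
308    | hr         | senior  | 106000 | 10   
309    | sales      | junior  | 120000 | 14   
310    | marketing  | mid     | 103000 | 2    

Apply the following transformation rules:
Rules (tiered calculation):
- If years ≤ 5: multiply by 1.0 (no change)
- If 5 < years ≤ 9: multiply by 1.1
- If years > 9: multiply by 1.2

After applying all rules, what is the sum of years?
99.8

Step 1: Tier 1 (years ≤ 5): 3 records, sum = 8 × 1.0 = 8.0
Step 2: Tier 2 (5 < years ≤ 9): 1 records, sum = 6 × 1.1 = 6.6
Step 3: Tier 3 (years > 9): 6 records, sum = 71 × 1.2 = 85.2
Step 4: Final sum = 8.0 + 6.6 + 85.2 = 99.8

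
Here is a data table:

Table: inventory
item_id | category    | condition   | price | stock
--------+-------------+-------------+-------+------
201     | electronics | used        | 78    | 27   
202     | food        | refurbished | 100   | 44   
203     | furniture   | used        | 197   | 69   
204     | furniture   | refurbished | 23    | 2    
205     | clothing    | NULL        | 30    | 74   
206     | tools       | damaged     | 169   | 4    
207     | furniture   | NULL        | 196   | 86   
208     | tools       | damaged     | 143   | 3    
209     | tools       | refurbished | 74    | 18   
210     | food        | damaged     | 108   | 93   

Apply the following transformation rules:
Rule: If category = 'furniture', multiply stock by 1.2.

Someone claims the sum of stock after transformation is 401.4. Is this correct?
No, the correct result is 451.4.

Step 1: Calculate the correct sum after transformation
Step 2: Apply multiplier 1.2 to records where category = 'furniture'
Step 3: Correct result = 451.4
Step 4: Claimed result = 401.4
Step 5: 451.4 ≠ 401.4
Conclusion: The claimed result is incorrect. The correct answer is 451.4.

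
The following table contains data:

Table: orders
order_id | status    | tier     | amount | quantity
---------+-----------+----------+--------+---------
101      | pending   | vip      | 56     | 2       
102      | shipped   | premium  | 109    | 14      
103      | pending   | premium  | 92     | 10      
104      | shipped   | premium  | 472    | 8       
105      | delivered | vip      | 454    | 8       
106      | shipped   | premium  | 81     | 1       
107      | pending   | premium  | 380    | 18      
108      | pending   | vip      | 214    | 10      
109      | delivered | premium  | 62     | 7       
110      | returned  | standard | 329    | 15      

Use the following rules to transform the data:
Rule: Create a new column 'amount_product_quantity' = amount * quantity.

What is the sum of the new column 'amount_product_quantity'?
24396

Step 1: For each record, compute amount * quantity
Example calculations:
  56 * 2 = 112
  109 * 14 = 1526
  92 * 10 = 920
  ...
Step 2: Sum all derived values
Step 3: Total = 24396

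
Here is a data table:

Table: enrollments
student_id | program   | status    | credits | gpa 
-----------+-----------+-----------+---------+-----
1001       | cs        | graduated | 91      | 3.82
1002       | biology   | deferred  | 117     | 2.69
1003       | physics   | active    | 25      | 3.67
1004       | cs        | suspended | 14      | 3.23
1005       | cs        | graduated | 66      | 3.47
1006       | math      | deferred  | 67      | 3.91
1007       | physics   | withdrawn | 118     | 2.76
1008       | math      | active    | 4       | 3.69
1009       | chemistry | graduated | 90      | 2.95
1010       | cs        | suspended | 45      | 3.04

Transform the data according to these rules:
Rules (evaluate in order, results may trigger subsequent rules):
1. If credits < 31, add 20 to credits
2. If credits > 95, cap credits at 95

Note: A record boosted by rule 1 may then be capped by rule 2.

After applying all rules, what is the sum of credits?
652

Step 1: Apply rule 1 to records with credits < 31
  - 3 records get bonus of 20
  - Of these, 0 records then exceed 95 and get capped
Step 2: Apply rule 2 to records with credits > 95
  - 2 records (original) are capped
Step 3: Calculate final sum = 652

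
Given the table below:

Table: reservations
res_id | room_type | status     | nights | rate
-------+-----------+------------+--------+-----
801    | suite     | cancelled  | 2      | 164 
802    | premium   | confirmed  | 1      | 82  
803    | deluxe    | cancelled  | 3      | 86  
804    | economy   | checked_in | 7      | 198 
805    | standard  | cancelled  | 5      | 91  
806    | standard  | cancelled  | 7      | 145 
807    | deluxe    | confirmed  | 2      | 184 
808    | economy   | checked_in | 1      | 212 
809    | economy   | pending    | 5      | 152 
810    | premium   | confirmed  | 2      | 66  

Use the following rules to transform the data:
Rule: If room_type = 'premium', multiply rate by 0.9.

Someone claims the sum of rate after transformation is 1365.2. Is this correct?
Yes, the result is correct.

Step 1: Calculate the correct sum after transformation
Step 2: Apply multiplier 0.9 to records where room_type = 'premium'
Step 3: Correct result = 1365.2
Step 4: Claimed result = 1365.2
Step 5: 1365.2 = 1365.2 ✓
Conclusion: The claimed result is correct.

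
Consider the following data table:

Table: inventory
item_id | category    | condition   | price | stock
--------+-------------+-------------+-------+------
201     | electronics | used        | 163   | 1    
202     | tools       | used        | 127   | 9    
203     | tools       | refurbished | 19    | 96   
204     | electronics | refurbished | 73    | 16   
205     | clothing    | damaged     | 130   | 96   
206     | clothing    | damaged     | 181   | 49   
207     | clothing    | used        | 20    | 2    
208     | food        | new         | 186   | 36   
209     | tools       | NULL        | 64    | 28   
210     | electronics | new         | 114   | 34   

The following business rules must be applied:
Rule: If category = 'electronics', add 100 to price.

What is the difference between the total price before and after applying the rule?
300

Step 1: Original sum of price = 1077
Step 2: 3 records have category = 'electronics'
Step 3: Each affected record changes by 100
Step 4: Total change = 3 × 100 = 300
Step 5: New sum = 1077 + 300 = 1377
Step 6: Difference = |1377 - 1077| = 300
        (Sum increased by 300)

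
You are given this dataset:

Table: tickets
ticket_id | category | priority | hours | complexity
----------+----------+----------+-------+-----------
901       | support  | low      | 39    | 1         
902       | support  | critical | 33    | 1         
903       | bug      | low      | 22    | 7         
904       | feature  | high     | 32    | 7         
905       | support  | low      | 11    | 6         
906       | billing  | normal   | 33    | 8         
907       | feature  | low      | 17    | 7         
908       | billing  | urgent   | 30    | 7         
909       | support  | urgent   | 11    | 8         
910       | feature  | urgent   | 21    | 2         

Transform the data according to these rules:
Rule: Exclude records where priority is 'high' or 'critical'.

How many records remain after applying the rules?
8

Step 1: Count records to exclude
  - 1 (high) + 1 (critical) = 2 records
Step 2: Total records: 10
Step 3: Remaining = 10 - 2 = 8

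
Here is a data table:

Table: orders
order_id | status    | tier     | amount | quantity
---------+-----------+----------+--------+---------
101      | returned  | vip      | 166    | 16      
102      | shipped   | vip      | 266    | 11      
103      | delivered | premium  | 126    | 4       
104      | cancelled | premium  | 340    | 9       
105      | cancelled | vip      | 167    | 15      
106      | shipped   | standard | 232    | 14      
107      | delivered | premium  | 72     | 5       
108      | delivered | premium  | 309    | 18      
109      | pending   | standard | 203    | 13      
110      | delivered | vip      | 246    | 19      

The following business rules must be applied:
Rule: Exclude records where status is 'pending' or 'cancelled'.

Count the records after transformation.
7

Step 1: Count records to exclude
  - 1 (pending) + 2 (cancelled) = 3 records
Step 2: Total records: 10
Step 3: Remaining = 10 - 3 = 7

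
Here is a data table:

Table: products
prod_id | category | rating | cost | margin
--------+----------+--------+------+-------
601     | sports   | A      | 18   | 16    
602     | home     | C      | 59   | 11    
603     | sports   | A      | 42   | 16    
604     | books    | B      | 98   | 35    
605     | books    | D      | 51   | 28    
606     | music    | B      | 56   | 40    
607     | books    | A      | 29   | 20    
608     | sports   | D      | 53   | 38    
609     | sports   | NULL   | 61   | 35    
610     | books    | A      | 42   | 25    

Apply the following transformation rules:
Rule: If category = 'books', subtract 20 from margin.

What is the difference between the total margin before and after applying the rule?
80

Step 1: Original sum of margin = 264
Step 2: 4 records have category = 'books'
Step 3: Each affected record changes by -20
Step 4: Total change = 4 × -20 = -80
Step 5: New sum = 264 + -80 = 184
Step 6: Difference = |184 - 264| = 80
        (Sum decreased by 80)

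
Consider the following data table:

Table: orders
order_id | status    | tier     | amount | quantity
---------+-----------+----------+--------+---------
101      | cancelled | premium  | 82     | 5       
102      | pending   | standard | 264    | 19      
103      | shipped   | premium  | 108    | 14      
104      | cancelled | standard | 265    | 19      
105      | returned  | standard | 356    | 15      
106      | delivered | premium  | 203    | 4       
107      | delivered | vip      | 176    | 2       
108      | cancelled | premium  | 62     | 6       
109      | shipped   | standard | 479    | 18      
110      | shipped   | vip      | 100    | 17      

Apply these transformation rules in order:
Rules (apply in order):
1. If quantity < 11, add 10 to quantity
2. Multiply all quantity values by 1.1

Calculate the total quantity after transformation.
174.9

Step 1: Apply Rule 1 - Add 10 to records with quantity < 11
  - 4 records affected: 17 + (4 × 10) = 57
  - Unaffected records: 102
  - Sum after Rule 1: 159
Step 2: Apply Rule 2 - Multiply all by 1.1
  - 159 × 1.1 = 174.9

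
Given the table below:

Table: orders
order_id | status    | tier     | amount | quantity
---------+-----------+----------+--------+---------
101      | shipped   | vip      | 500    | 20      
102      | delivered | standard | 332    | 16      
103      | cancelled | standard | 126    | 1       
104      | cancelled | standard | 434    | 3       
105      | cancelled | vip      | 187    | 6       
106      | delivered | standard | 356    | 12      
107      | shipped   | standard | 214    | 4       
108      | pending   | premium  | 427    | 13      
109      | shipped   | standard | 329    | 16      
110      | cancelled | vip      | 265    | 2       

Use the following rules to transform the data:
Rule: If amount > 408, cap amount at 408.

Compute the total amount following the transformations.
3033

Step 1: 3 records have amount > 408
Step 2: These records originally summed to 1361
Step 3: After capping: 3 × 408 = 1224
Step 4: Unaffected records sum: 1809
Step 5: Final sum = 1224 + 1809 = 3033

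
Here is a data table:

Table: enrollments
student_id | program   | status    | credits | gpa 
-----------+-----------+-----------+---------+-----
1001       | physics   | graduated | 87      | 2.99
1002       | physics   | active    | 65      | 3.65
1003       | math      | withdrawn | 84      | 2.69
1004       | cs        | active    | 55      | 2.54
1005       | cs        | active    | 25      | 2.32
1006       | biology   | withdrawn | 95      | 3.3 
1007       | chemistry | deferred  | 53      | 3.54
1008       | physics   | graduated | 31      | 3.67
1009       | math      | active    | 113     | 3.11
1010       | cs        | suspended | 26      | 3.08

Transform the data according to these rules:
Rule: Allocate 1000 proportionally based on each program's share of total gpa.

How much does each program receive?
biology: 106.83, chemistry: 114.6, cs: 257.04, math: 187.76, physics: 333.76

Step 1: Calculate total gpa = 30.89
Step 2: Calculate each program's proportion:
  biology: 3.3/30.89 = 10.68% → 106.83
  chemistry: 3.54/30.89 = 11.46% → 114.6
  cs: 7.94/30.89 = 25.70% → 257.04
  math: 5.8/30.89 = 18.78% → 187.76
  physics: 10.31/30.89 = 33.38% → 333.76
Step 3: Verify: sum of allocations ≈ 1000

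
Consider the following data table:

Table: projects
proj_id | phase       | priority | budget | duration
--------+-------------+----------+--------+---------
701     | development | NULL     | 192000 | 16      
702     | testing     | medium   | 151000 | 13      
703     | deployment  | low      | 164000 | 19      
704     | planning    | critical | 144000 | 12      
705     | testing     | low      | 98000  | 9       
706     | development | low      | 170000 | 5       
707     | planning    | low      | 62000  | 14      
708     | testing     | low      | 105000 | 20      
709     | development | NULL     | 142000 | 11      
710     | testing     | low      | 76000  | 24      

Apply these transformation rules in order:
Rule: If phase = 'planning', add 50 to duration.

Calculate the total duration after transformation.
243

Step 1: Count records where phase = 'planning': 2
Step 2: Total bonus added: 2 × 50 = 100
Step 3: Original sum of duration: 143
Step 4: Final sum = 143 + 100 = 243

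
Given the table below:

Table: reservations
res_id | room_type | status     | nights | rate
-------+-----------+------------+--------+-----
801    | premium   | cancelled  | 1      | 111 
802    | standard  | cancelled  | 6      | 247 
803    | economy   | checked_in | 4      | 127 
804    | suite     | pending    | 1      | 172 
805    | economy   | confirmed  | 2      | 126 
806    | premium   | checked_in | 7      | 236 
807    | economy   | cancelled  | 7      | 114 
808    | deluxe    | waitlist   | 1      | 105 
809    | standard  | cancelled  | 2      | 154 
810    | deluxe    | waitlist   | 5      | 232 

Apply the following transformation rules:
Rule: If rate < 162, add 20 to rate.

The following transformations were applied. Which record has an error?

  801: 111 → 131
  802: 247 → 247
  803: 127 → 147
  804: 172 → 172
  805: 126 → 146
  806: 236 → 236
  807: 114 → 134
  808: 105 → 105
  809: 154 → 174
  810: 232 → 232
Record 808 has an error. The correct transformed value should be 125, not 105.

Step 1: Check each record against the rule
Step 2: Record 808 has rate = 105
Step 3: Since 105 < 162, the bonus should have been applied
Step 4: Correct value = 125, but claimed value = 105
Conclusion: Record 808 has the error.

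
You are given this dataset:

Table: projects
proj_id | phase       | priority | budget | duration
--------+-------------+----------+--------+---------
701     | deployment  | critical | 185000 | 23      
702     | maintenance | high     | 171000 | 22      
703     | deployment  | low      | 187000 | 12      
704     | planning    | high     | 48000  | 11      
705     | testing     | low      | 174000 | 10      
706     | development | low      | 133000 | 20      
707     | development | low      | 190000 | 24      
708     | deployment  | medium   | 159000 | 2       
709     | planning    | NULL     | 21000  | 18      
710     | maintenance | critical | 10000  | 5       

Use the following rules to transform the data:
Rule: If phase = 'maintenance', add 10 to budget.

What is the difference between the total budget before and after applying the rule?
20

Step 1: Original sum of budget = 1278000
Step 2: 2 records have phase = 'maintenance'
Step 3: Each affected record changes by 10
Step 4: Total change = 2 × 10 = 20
Step 5: New sum = 1278000 + 20 = 1278020
Step 6: Difference = |1278020 - 1278000| = 20
        (Sum increased by 20)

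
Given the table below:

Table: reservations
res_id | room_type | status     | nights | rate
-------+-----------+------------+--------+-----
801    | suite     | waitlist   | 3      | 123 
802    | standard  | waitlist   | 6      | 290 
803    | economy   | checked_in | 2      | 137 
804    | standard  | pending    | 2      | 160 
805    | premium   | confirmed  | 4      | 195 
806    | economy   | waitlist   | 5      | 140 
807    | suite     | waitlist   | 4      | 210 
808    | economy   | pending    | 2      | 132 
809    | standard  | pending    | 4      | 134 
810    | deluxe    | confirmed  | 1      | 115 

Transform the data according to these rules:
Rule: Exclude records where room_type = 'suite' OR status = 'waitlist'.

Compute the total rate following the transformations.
873

Step 1: Find records where room_type = 'suite' OR status = 'waitlist'
Step 2: 4 records match, summing to 763
Step 3: Original sum: 1636
Step 4: Remaining sum = 1636 - 763 = 873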